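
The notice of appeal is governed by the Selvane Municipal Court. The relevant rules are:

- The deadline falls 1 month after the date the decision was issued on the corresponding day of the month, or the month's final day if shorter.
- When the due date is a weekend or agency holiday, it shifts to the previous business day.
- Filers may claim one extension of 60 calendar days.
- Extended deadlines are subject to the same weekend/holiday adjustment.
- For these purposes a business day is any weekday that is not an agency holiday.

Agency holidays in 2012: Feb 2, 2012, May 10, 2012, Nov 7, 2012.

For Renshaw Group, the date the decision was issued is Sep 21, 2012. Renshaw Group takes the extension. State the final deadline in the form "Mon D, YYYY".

1 month after Sep 21, 2012, on the same day of the month, is Oct 21, 2012.
Oct 21, 2012 is a Sunday; the preceding business day is Oct 19, 2012 (Friday).
Applying the 60-calendar-day extension: Oct 19, 2012 + 60 days = Dec 18, 2012.
Dec 18, 2012 falls on a Tuesday, which is a business day, so no adjustment is needed.
The final due date is Dec 18, 2012.

Dec 18, 2012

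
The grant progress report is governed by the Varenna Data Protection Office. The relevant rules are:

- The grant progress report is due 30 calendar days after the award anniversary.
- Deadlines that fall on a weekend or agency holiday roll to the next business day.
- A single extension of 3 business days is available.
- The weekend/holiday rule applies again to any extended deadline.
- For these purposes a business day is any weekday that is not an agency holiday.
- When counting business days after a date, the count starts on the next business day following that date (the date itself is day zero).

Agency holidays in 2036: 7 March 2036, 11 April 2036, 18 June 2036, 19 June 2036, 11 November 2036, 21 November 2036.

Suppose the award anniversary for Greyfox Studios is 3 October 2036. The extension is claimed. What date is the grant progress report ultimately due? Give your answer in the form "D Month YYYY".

6 November 2036

From 3 October 2036, 30 calendar days later is 2 November 2036.
2 November 2036 is a Sunday; the next business day is 3 November 2036 (Monday).
Applying the 3-business-day extension: 3 business days after 3 November 2036 is 6 November 2036.
6 November 2036 falls on a Thursday, which is a business day, so no adjustment is needed.
So the filing is due 6 November 2036.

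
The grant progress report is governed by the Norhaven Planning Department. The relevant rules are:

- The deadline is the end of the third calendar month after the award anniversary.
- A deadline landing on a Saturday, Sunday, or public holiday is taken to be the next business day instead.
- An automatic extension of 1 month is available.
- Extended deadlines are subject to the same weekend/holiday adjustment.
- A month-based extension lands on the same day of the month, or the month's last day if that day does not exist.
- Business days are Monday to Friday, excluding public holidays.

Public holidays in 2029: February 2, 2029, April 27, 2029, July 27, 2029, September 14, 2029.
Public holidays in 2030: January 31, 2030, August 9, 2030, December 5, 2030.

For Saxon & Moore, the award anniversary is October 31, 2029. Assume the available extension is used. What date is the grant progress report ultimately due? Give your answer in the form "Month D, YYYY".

March 1, 2030

3 months after October 31, 2029 is January 2030; that month ends on January 31, 2030.
January 31, 2030 is a listed holiday, so it moves to the next business day, February 1, 2030 (Friday).
Add 1 month to February 1, 2030: March 1, 2030.
March 1, 2030 falls on a Friday, which is a business day, so no adjustment is needed.
Final deadline: March 1, 2030.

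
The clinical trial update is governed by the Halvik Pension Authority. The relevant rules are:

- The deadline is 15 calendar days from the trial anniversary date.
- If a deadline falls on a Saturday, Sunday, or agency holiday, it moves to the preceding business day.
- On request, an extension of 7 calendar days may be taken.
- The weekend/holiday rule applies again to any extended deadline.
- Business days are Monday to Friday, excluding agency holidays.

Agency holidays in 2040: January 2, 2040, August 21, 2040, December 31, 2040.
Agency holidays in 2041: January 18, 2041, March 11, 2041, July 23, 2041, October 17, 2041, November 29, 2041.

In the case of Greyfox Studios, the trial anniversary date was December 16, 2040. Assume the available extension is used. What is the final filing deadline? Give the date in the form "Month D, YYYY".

January 4, 2041

15 calendar days after December 16, 2040 is December 31, 2040.
December 31, 2040 is a listed holiday, so it moves to the preceding business day, December 28, 2040 (Friday).
The 7-calendar-day extension moves the deadline from December 28, 2040 to January 4, 2041.
January 4, 2041 falls on a Friday, which is a business day, so no adjustment is needed.
Final deadline: January 4, 2041.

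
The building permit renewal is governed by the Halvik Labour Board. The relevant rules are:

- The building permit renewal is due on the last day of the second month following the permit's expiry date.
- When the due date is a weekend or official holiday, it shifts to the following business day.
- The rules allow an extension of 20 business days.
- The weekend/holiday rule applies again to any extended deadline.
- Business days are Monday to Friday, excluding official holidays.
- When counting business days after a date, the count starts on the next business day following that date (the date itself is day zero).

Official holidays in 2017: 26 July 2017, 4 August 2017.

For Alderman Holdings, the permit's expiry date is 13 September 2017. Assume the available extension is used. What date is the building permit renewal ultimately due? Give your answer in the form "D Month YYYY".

28 December 2017

2 months after 13 September 2017 falls in November 2017; the last day of that month is 30 November 2017.
30 November 2017 (Thursday) is already a business day.
The 20-business-day extension runs from 30 November 2017 to 28 December 2017.
28 December 2017 is a Thursday and not a listed holiday, so it stands.
The final due date is 28 December 2017.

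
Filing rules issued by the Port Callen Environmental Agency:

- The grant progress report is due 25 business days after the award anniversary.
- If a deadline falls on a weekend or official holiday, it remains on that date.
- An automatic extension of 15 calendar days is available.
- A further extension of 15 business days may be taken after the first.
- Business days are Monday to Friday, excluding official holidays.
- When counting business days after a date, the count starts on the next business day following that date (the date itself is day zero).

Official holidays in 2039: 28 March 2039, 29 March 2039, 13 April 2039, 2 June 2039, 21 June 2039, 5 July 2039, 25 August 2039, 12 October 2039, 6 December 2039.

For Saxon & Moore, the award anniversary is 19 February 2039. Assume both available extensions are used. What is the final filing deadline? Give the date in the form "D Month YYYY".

2 May 2039

Counting 25 business days after 19 February 2039 (skipping weekends and listed holidays) reaches 25 March 2039.
No adjustment is made for weekends or holidays, so 25 March 2039 stands.
The 15-calendar-day extension moves the deadline from 25 March 2039 to 9 April 2039.
No adjustment is made for weekends or holidays, so 9 April 2039 stands.
Counting 15 further business days from 9 April 2039 reaches 2 May 2039.
No adjustment is made for weekends or holidays, so 2 May 2039 stands.
Deadline: 2 May 2039.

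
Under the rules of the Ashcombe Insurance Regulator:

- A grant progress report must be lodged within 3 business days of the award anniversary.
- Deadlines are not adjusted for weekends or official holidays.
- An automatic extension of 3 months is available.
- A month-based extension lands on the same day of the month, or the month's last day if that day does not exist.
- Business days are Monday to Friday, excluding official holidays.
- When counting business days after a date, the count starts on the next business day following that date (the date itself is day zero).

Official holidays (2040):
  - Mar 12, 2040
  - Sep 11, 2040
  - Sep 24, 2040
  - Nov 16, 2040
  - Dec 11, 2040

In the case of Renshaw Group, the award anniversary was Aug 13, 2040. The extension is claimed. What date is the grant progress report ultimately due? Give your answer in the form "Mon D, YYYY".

3 business days after Aug 13, 2040, excluding weekends and holidays, is Aug 16, 2040.
Aug 16, 2040 is a Thursday; no weekend or holiday adjustment applies.
The 3 months extension carries Aug 16, 2040 to Nov 16, 2040.
Nov 16, 2040 falls on a Friday. The rules make no weekend/holiday allowance, so it remains Nov 16, 2040.
The final due date is Nov 16, 2040.

Nov 16, 2040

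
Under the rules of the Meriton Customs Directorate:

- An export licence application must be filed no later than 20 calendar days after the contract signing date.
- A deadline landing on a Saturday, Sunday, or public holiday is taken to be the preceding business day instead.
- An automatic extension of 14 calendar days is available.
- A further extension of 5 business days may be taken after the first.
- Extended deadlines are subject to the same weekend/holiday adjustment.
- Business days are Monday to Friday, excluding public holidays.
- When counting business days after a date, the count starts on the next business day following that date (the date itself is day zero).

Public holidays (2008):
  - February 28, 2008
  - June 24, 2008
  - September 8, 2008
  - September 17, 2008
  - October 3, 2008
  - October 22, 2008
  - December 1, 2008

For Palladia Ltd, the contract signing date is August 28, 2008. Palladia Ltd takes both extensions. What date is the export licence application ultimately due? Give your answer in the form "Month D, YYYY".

October 8, 2008

From August 28, 2008, 20 calendar days later is September 17, 2008.
September 17, 2008 is a listed holiday, so it moves to the preceding business day, September 16, 2008 (Tuesday).
With the 14-day extension, September 16, 2008 becomes September 30, 2008.
Since September 30, 2008 is a Tuesday and not a holiday, the date is unchanged.
Applying the 5-business-day extension: 5 business days after September 30, 2008 is October 8, 2008.
October 8, 2008 falls on a Wednesday, which is a business day, so no adjustment is needed.
Deadline: October 8, 2008.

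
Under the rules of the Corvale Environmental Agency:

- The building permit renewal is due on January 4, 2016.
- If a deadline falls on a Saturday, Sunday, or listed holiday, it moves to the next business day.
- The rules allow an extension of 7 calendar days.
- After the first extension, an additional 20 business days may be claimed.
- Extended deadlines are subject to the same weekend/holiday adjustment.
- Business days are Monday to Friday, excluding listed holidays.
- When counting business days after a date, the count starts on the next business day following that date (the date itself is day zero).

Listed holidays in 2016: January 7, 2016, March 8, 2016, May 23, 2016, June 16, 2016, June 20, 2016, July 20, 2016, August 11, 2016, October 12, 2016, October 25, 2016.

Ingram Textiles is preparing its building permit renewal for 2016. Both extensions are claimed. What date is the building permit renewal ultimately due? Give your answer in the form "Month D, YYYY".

The statutory due date is January 4, 2016.
January 4, 2016 is a Monday and not a listed holiday, so it stands.
The 7-calendar-day extension moves the deadline from January 4, 2016 to January 11, 2016.
January 11, 2016 (Monday) is already a business day.
Applying the 20-business-day extension: 20 business days after January 11, 2016 is February 8, 2016.
Since February 8, 2016 is a Monday and not a holiday, the date is unchanged.
Final deadline: February 8, 2016.

February 8, 2016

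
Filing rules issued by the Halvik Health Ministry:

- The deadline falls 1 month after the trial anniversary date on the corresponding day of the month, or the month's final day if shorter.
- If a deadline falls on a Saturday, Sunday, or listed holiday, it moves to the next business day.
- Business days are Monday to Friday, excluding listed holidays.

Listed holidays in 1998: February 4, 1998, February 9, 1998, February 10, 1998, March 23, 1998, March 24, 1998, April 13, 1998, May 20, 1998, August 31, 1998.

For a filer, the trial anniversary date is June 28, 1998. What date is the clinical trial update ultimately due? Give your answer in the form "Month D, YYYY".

Moving 1 month forward from June 28, 1998 on the corresponding day gives July 28, 1998.
Since July 28, 1998 is a Tuesday and not a holiday, the date is unchanged.
The final due date is July 28, 1998.

July 28, 1998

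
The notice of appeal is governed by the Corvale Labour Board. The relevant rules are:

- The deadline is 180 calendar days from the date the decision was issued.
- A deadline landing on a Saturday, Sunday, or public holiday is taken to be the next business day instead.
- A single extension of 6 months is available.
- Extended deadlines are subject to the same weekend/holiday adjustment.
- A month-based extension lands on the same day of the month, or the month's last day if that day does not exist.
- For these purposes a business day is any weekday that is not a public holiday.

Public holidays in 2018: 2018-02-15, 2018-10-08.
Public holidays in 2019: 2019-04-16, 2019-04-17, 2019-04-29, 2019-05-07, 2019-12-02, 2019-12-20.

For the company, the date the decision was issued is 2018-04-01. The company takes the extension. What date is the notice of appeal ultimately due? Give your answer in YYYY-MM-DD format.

From 2018-04-01, 180 calendar days later is 2018-09-28.
2018-09-28 (Friday) is already a business day.
The 6 months extension carries 2018-09-28 to 2019-03-28.
2019-03-28 falls on a Thursday, which is a business day, so no adjustment is needed.
Final deadline: 2019-03-28.

2019-03-28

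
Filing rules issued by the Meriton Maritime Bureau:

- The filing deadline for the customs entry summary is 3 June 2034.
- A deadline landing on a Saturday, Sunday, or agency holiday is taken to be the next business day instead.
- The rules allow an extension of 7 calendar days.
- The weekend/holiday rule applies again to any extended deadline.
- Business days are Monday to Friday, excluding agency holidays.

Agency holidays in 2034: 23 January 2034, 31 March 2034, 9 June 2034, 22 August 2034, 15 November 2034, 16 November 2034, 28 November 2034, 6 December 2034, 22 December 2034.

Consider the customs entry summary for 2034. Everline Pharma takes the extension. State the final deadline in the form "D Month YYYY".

12 June 2034

Start from the fixed due date, 3 June 2034.
Because 3 June 2034 is a Saturday, the deadline becomes 5 June 2034 (Monday).
With the 7-day extension, 5 June 2034 becomes 12 June 2034.
12 June 2034 is a Monday and not a listed holiday, so it stands.
The final due date is 12 June 2034.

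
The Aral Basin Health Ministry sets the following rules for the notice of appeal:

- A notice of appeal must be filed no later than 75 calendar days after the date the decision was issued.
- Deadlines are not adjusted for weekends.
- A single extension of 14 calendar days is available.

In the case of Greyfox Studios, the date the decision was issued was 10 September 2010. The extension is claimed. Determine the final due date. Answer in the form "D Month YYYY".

8 December 2010

75 calendar days after 10 September 2010 is 24 November 2010.
No adjustment is made for weekends or holidays, so 24 November 2010 stands.
With the 14-day extension, 24 November 2010 becomes 8 December 2010.
8 December 2010 falls on a Wednesday. The rules make no weekend/holiday allowance, so it remains 8 December 2010.
Final deadline: 8 December 2010.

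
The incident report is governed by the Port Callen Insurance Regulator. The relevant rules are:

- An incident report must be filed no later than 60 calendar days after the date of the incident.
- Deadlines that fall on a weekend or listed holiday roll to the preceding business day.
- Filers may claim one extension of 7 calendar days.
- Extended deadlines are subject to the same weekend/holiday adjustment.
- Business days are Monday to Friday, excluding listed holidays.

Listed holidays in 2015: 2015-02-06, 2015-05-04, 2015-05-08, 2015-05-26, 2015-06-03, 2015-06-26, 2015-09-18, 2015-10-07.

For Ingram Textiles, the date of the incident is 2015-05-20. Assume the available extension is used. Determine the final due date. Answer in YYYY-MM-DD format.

2015-07-24

From 2015-05-20, 60 calendar days later is 2015-07-19.
Because 2015-07-19 is a Sunday, the deadline becomes 2015-07-17 (Friday).
With the 7-day extension, 2015-07-17 becomes 2015-07-24.
2015-07-24 is a Friday and not a listed holiday, so it stands.
Final deadline: 2015-07-24.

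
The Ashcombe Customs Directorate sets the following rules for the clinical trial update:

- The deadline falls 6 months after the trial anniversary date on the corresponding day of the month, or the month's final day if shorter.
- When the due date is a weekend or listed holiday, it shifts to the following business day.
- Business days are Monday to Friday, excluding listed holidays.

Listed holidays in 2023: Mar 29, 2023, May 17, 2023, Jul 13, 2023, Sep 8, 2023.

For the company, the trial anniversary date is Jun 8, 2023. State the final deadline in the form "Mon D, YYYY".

Moving 6 months forward from Jun 8, 2023 on the corresponding day gives Dec 8, 2023.
Since Dec 8, 2023 is a Friday and not a holiday, the date is unchanged.
Final deadline: Dec 8, 2023.

Dec 8, 2023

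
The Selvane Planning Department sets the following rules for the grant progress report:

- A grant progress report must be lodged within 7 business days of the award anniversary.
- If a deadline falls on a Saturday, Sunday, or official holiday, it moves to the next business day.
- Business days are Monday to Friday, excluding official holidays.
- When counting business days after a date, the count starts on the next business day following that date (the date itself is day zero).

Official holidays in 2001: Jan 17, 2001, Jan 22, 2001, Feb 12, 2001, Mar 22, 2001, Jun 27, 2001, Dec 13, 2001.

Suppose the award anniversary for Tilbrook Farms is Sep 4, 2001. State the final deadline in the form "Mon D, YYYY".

Starting the day after Sep 4, 2001 and counting 7 business days lands on Sep 13, 2001.
Sep 13, 2001 (Thursday) is already a business day.
Final deadline: Sep 13, 2001.

Sep 13, 2001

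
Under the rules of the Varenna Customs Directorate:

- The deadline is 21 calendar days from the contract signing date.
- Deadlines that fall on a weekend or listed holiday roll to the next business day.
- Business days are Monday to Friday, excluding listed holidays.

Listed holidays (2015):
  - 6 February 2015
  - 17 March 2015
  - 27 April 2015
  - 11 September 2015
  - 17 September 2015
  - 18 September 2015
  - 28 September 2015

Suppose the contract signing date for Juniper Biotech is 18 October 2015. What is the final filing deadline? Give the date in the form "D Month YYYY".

9 November 2015

21 calendar days after 18 October 2015 is 8 November 2015.
8 November 2015 falls on a Sunday. Rolling to the next business day gives 9 November 2015, a Monday.
Deadline: 9 November 2015.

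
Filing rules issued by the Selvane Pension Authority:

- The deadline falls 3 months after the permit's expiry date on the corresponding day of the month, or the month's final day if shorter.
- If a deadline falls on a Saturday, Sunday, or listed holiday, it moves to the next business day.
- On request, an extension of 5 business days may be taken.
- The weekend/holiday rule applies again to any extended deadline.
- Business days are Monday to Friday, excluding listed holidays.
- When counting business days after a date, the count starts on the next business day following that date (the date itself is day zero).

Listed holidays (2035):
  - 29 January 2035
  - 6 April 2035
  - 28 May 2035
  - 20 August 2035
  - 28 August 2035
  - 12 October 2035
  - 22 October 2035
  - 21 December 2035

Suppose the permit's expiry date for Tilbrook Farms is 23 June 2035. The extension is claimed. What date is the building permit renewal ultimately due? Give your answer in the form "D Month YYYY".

3 months after 23 June 2035, on the same day of the month, is 23 September 2035.
23 September 2035 is a Sunday, so it moves to the next business day, 24 September 2035 (Monday).
The 5-business-day extension runs from 24 September 2035 to 1 October 2035.
1 October 2035 is a Monday and not a listed holiday, so it stands.
The final due date is 1 October 2035.

1 October 2035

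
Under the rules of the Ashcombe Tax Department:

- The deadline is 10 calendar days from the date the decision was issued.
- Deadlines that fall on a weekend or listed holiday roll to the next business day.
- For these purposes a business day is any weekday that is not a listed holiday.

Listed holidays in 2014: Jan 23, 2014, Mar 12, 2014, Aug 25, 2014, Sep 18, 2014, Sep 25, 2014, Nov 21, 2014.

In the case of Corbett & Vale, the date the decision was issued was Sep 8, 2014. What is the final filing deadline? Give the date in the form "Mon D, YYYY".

Trigger date Sep 8, 2014 + 10 calendar days = Sep 18, 2014.
Sep 18, 2014 is a listed holiday, so it moves to the next business day, Sep 19, 2014 (Friday).
So the filing is due Sep 19, 2014.

Sep 19, 2014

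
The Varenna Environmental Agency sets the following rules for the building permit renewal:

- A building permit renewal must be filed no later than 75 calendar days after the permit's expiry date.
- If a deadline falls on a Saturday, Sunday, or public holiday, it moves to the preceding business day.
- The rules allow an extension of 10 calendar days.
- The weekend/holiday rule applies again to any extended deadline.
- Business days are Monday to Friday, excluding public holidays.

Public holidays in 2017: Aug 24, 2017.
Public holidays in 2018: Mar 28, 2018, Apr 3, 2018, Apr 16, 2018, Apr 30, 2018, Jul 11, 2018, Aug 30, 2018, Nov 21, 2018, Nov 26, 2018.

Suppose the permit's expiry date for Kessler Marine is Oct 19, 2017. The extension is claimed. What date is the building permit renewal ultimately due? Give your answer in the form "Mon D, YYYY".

From Oct 19, 2017, 75 calendar days later is Jan 2, 2018.
Jan 2, 2018 falls on a Tuesday, which is a business day, so no adjustment is needed.
Applying the 10-calendar-day extension: Jan 2, 2018 + 10 days = Jan 12, 2018.
Jan 12, 2018 is a Friday and not a listed holiday, so it stands.
Deadline: Jan 12, 2018.

Jan 12, 2018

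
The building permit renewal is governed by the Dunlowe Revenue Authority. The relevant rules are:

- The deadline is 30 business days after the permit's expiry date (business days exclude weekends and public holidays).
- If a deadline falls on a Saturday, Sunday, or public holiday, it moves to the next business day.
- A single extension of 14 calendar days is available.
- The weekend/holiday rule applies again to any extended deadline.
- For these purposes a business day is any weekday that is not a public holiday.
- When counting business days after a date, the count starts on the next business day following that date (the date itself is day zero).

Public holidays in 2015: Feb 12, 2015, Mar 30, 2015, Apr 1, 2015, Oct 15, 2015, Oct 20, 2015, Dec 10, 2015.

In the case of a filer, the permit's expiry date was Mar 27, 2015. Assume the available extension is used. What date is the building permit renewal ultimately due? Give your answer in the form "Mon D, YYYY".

30 business days after Mar 27, 2015, excluding weekends and holidays, is May 12, 2015.
Since May 12, 2015 is a Tuesday and not a holiday, the date is unchanged.
Applying the 14-calendar-day extension: May 12, 2015 + 14 days = May 26, 2015.
May 26, 2015 falls on a Tuesday, which is a business day, so no adjustment is needed.
The final due date is May 26, 2015.

May 26, 2015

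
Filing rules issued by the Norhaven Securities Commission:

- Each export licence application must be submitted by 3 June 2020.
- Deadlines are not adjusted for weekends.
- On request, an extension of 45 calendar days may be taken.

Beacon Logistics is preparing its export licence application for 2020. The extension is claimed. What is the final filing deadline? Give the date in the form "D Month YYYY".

18 July 2020

The stated deadline is 3 June 2020.
No adjustment is made for weekends or holidays, so 3 June 2020 stands.
Applying the 45-calendar-day extension: 3 June 2020 + 45 days = 18 July 2020.
18 July 2020 falls on a Saturday. The rules make no weekend/holiday allowance, so it remains 18 July 2020.
The final due date is 18 July 2020.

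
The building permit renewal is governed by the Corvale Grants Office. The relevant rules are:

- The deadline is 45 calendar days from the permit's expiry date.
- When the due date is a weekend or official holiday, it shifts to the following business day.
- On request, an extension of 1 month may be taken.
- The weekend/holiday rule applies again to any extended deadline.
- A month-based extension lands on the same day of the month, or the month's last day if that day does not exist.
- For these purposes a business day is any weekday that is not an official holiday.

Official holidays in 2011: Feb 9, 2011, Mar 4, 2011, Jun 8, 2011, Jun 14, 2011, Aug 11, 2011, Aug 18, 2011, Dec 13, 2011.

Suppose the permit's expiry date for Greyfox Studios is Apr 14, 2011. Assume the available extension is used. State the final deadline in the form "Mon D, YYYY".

Trigger date Apr 14, 2011 + 45 calendar days = May 29, 2011.
May 29, 2011 falls on a Sunday. Rolling to the next business day gives May 30, 2011, a Monday.
Add 1 month to May 30, 2011: Jun 30, 2011.
Since Jun 30, 2011 is a Thursday and not a holiday, the date is unchanged.
The final due date is Jun 30, 2011.

Jun 30, 2011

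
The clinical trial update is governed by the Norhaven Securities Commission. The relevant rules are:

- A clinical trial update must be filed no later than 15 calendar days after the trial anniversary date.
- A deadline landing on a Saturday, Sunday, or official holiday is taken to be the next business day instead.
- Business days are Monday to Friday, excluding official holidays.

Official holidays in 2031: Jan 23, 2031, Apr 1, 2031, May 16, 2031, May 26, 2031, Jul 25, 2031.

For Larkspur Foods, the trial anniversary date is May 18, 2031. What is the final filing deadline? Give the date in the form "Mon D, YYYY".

Jun 2, 2031

From May 18, 2031, 15 calendar days later is Jun 2, 2031.
Since Jun 2, 2031 is a Monday and not a holiday, the date is unchanged.
Deadline: Jun 2, 2031.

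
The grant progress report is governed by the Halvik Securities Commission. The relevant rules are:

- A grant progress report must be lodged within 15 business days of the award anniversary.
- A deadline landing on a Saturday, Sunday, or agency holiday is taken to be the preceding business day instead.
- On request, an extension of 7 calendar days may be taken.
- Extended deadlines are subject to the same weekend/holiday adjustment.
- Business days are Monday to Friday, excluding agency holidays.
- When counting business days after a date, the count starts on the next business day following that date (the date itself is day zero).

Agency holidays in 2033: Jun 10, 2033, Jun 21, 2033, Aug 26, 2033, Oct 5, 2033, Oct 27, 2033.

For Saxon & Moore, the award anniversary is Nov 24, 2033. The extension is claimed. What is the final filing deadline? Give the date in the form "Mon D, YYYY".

Counting 15 business days after Nov 24, 2033 (skipping weekends and listed holidays) reaches Dec 15, 2033.
Since Dec 15, 2033 is a Thursday and not a holiday, the date is unchanged.
With the 7-day extension, Dec 15, 2033 becomes Dec 22, 2033.
Dec 22, 2033 (Thursday) is already a business day.
So the filing is due Dec 22, 2033.

Dec 22, 2033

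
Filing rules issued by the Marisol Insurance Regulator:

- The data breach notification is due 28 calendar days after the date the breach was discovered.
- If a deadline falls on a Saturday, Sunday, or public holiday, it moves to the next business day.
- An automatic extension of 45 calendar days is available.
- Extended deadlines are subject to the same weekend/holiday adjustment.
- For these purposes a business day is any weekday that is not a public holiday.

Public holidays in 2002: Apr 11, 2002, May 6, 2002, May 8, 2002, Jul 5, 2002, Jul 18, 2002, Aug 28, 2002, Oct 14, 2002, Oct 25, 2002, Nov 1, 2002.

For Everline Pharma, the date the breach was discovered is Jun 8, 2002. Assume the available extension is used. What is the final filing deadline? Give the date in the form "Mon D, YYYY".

Adding 28 calendar days to Jun 8, 2002 gives Jul 6, 2002.
Jul 6, 2002 is a Saturday, so it moves to the next business day, Jul 8, 2002 (Monday).
Add the 45 calendar-day extension to Jul 8, 2002: Aug 22, 2002.
Aug 22, 2002 falls on a Thursday, which is a business day, so no adjustment is needed.
The final due date is Aug 22, 2002.

Aug 22, 2002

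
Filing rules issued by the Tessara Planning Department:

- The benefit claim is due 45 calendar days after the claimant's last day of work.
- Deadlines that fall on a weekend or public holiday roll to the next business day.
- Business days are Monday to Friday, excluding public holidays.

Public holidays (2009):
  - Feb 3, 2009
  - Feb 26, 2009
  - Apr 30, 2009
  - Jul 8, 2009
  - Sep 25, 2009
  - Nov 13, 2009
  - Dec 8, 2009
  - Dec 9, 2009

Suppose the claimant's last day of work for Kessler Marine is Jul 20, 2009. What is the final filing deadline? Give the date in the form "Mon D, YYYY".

Sep 3, 2009

Adding 45 calendar days to Jul 20, 2009 gives Sep 3, 2009.
Sep 3, 2009 falls on a Thursday, which is a business day, so no adjustment is needed.
Deadline: Sep 3, 2009.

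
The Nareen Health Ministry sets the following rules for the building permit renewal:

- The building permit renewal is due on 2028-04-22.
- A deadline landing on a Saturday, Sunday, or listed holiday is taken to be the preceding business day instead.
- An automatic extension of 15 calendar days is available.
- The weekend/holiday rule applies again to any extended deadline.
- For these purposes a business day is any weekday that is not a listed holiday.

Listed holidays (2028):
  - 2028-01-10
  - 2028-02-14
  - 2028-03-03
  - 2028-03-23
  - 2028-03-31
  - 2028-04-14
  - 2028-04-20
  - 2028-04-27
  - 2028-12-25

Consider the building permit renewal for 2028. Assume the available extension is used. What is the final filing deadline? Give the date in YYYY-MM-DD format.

Start from the fixed due date, 2028-04-22.
2028-04-22 is a Saturday, so it moves to the preceding business day, 2028-04-21 (Friday).
Add the 15 calendar-day extension to 2028-04-21: 2028-05-06.
Because 2028-05-06 is a Saturday, the deadline becomes 2028-05-05 (Friday).
So the filing is due 2028-05-05.

2028-05-05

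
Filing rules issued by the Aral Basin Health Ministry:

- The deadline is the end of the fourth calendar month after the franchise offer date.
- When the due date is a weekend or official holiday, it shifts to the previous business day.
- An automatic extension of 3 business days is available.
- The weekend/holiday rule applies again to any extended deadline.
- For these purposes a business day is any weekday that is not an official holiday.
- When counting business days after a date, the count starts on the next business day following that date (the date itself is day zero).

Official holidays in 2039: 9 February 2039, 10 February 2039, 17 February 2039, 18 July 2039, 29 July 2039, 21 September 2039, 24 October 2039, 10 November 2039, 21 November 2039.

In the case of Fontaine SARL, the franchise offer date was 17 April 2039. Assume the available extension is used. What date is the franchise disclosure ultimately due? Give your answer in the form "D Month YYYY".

4 months after 17 April 2039 is August 2039; that month ends on 31 August 2039.
31 August 2039 (Wednesday) is already a business day.
Applying the 3-business-day extension: 3 business days after 31 August 2039 is 5 September 2039.
5 September 2039 (Monday) is already a business day.
So the filing is due 5 September 2039.

5 September 2039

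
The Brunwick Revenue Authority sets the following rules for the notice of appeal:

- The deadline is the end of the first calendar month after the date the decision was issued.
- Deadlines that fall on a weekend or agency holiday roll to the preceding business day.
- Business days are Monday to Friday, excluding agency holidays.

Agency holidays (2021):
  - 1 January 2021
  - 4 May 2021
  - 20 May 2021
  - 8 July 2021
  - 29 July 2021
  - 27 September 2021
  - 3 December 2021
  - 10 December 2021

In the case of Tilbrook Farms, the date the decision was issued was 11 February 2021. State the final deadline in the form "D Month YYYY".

The first month after 11 February 2021 is March 2021, whose last day is 31 March 2021.
31 March 2021 falls on a Wednesday, which is a business day, so no adjustment is needed.
Final deadline: 31 March 2021.

31 March 2021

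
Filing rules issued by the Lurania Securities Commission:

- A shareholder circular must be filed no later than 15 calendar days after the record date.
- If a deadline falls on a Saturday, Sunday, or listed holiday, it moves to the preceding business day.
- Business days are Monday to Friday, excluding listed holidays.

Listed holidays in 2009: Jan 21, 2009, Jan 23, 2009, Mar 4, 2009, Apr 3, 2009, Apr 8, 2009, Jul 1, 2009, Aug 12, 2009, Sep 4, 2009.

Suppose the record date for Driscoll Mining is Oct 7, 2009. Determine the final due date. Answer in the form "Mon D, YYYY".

Oct 22, 2009

Trigger date Oct 7, 2009 + 15 calendar days = Oct 22, 2009.
Since Oct 22, 2009 is a Thursday and not a holiday, the date is unchanged.
The final due date is Oct 22, 2009.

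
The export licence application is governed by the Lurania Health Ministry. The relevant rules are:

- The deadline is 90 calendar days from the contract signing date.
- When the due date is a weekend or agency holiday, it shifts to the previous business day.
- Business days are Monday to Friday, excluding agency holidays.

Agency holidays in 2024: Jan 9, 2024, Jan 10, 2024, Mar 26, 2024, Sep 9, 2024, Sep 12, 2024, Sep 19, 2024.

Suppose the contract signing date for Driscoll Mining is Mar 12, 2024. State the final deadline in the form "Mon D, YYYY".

Jun 10, 2024

Adding 90 calendar days to Mar 12, 2024 gives Jun 10, 2024.
Jun 10, 2024 falls on a Monday, which is a business day, so no adjustment is needed.
The final due date is Jun 10, 2024.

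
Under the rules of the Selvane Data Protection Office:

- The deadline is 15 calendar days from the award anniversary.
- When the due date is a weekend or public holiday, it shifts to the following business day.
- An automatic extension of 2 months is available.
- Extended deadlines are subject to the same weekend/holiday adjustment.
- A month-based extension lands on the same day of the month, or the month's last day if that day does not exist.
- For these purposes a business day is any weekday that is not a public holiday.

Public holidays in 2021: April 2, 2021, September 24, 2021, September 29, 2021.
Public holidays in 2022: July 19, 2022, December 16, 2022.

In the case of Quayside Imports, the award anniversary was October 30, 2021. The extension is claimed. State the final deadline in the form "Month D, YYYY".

January 17, 2022

From October 30, 2021, 15 calendar days later is November 14, 2021.
Because November 14, 2021 is a Sunday, the deadline becomes November 15, 2021 (Monday).
Applying the 2 months extension: 2 months after November 15, 2021 is January 15, 2022.
January 15, 2022 falls on a Saturday. Rolling to the next business day gives January 17, 2022, a Monday.
The final due date is January 17, 2022.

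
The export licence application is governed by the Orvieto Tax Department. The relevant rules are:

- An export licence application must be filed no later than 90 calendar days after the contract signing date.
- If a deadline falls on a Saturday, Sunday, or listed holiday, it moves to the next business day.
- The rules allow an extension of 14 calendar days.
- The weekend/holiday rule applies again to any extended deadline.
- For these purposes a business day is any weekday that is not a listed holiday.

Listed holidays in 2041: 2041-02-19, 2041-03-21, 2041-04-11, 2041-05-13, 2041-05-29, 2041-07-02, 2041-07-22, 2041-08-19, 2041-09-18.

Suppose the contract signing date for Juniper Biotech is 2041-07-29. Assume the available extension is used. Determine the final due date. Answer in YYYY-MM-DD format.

From 2041-07-29, 90 calendar days later is 2041-10-27.
2041-10-27 falls on a Sunday. Rolling to the next business day gives 2041-10-28, a Monday.
Applying the 14-calendar-day extension: 2041-10-28 + 14 days = 2041-11-11.
2041-11-11 falls on a Monday, which is a business day, so no adjustment is needed.
Final deadline: 2041-11-11.

2041-11-11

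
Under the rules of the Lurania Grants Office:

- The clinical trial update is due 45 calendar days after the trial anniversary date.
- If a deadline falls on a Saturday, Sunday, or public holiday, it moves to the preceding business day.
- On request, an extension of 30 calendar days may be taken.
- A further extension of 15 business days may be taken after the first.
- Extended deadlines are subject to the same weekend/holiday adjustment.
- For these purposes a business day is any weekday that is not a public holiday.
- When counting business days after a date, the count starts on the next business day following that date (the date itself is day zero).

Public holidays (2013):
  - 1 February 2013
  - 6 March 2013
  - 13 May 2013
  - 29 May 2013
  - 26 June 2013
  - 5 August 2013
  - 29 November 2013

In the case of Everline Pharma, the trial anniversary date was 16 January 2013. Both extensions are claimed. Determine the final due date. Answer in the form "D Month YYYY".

19 April 2013

From 16 January 2013, 45 calendar days later is 2 March 2013.
2 March 2013 is a Saturday, so it moves to the preceding business day, 1 March 2013 (Friday).
The 30-calendar-day extension moves the deadline from 1 March 2013 to 31 March 2013.
31 March 2013 falls on a Sunday. Rolling to the preceding business day gives 29 March 2013, a Friday.
Applying the 15-business-day extension: 15 business days after 29 March 2013 is 19 April 2013.
19 April 2013 (Friday) is already a business day.
Final deadline: 19 April 2013.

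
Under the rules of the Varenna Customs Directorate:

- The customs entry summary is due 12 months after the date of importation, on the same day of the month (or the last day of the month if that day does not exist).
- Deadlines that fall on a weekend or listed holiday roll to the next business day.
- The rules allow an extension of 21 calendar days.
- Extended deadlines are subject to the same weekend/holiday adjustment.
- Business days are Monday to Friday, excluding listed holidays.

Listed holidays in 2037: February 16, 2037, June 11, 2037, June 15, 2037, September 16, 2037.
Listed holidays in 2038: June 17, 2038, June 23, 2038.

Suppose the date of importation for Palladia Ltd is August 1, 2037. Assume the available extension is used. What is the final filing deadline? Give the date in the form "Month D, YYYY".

August 23, 2038

Moving 12 months forward from August 1, 2037 on the corresponding day gives August 1, 2038.
August 1, 2038 is a Sunday, so it moves to the next business day, August 2, 2038 (Monday).
With the 21-day extension, August 2, 2038 becomes August 23, 2038.
Since August 23, 2038 is a Monday and not a holiday, the date is unchanged.
Deadline: August 23, 2038.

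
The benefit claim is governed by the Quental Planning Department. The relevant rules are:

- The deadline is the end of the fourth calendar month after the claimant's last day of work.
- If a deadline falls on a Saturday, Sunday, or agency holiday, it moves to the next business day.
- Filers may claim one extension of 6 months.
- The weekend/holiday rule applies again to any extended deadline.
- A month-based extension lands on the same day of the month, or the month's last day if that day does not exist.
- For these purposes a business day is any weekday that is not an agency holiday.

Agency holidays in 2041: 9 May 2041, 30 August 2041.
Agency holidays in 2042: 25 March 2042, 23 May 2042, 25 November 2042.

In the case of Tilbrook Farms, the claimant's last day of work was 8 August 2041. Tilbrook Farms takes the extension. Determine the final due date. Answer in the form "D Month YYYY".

30 June 2042

4 months after 8 August 2041 is December 2041; that month ends on 31 December 2041.
31 December 2041 is a Tuesday and not a listed holiday, so it stands.
Add 6 months to 31 December 2041: 30 June 2042 (day 31 does not exist in June, so the month's last day is used).
30 June 2042 falls on a Monday, which is a business day, so no adjustment is needed.
So the filing is due 30 June 2042.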